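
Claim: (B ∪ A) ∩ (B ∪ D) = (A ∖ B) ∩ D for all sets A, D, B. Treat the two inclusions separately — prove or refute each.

(⊆) fails; (⊇) holds.

(⟹) This inclusion fails. Take A = ∅, D = ∅, B = {1}; then 1 ∈ (B ∪ A) ∩ (B ∪ D) but 1 ∉ (A ∖ B) ∩ D.

(⟸) Let x ∈ (A ∖ B) ∩ D. Then x ∈ A ∩ D and x ∉ B, from which x ∈ (B ∪ A) ∩ (B ∪ D).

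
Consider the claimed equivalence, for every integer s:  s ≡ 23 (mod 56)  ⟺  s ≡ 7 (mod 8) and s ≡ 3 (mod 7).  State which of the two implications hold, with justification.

Forward direction. This fails: s = 23 gives 23 ≡ 23 (mod 56) but 23 ≡ 2 (mod 7), so the conjunction on the right does not hold.

Converse. This fails: s = 31 satisfies both congruences on the right (31 ≡ 7 mod 8 and 31 ≡ 3 mod 7) yet 31 ≡ 31 (mod 56), not 23.

(⇒) fails and (⇐) fails.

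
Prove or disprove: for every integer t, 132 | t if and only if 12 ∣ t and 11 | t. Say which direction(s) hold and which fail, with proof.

Both directions hold.

(⇐) Suppose 12 ∣ t and 11 ∣ t. Any common multiple of 12 and 11 is a multiple of their lcm; here gcd(12, 11) = 1, so lcm(12, 11) = 12·11 = 132, so 132 ∣ t.

(⇒) If 132 ∣ t, write t = 132q. Since 132 = 11·12, t = 12·(11q), so 12 ∣ t; and since 132 = 12·11, t = 11·(12q), so 11 ∣ t.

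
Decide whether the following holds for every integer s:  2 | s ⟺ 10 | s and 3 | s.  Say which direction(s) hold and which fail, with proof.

Only the reverse direction holds.

[⇒] This fails: take s = 2. Certainly 2 ∣ 2, but 10 ∤ 2.

[⇐] Suppose 10 ∣ s and 3 ∣ s. Any common multiple of 10 and 3 is a multiple of their lcm; here gcd(10, 3) = 1, so lcm(10, 3) = 10·3 = 30, so 30 ∣ s. Since 2 ∣ 30, it follows that 2 ∣ s.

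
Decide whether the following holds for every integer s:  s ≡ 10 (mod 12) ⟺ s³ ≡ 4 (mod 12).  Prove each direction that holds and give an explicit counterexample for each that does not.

Only the forward implication holds.

(←) This fails: take s = 4. Then 4³ = 64 ≡ 4 (mod 12), yet 4 ≡ 4 (mod 12), not 10.

(→) Suppose s ≡ 10 (mod 12). Write s = 12j + 10. Then (12j + 10)³ = 1728j³ + 4320j² + 3600j + 1000 = 12(144j³ + 360j² + 300j + 83) + 4, so s³ ≡ 4 (mod 12).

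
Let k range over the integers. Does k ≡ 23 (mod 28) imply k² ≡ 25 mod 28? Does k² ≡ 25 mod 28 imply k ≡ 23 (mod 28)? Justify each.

[⇒] Suppose k ≡ 23 (mod 28). Write k = 28j + 23. Then (28j + 23)² = 784j² + 1288j + 529 = 28(28j² + 46j + 18) + 25, so k² ≡ 25 (mod 28).

[⇐] This fails: take k = 5. Then 5² = 25 ≡ 25 (mod 28), yet 5 ≡ 5 (mod 28), not 23.

Not equivalent: only (⇒) holds.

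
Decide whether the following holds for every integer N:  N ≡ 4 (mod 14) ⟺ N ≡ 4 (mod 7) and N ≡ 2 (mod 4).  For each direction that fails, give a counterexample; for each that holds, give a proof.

(⟹) This fails: N = 4 gives 4 ≡ 4 (mod 14) but 4 ≡ 0 (mod 4), so the conjunction on the right does not hold.

(⟸) Conversely, if N ≡ 4 (mod 7) and N ≡ 2 (mod 4), then by the Chinese remainder theorem N ≡ 18 (mod 28). Since 18 ≡ 4 (mod 14) and 14 ∣ 28, we get N ≡ 4 (mod 14).

(⇒) fails; (⇐) holds.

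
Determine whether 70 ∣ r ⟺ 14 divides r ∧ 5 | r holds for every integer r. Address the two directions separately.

(→) If 70 ∣ r, write r = 70q. Since 70 = 5·14, r = 14·(5q), so 14 ∣ r; and since 70 = 14·5, r = 5·(14q), so 5 ∣ r.

(←) Suppose 14 ∣ r and 5 ∣ r. Any common multiple of 14 and 5 is a multiple of their lcm; here gcd(14, 5) = 1, so lcm(14, 5) = 14·5 = 70, so 70 ∣ r.

Both directions hold; the statement is true.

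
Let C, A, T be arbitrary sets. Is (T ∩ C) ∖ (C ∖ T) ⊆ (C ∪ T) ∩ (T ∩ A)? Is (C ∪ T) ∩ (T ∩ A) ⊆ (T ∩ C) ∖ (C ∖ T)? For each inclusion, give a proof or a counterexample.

Neither inclusion holds.

Forward inclusion. This inclusion fails. Take C = {1}, A = ∅, T = {1}; then 1 ∈ (T ∩ C) ∖ (C ∖ T) but 1 ∉ (C ∪ T) ∩ (T ∩ A).

Reverse inclusion. This inclusion fails. Take C = ∅, A = {1}, T = {1}; then 1 ∈ (C ∪ T) ∩ (T ∩ A) but 1 ∉ (T ∩ C) ∖ (C ∖ T).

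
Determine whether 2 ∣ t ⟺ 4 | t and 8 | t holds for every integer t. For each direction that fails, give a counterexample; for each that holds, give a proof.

(⟹) This fails: take t = 2. Certainly 2 ∣ 2, but 4 ∤ 2.

(⟸) Suppose 4 ∣ t and 8 ∣ t. Any common multiple of 4 and 8 is a multiple of their lcm; here lcm(4, 8) = 4·8/gcd(4, 8) = 32/4 = 8, so 8 ∣ t. Since 2 ∣ 8, it follows that 2 ∣ t.

(⇒) fails; (⇐) holds.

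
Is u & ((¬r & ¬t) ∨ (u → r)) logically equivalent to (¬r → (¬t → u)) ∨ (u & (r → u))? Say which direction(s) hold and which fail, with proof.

Converse. This fails. Under u = F, t = T, r = F, the left side is false but the right side is true.

Forward direction. Assume the antecedent. If u is true, the consequent reduces to true regardless of the other variables. If u is false, the antecedent cannot hold. Either way the consequent holds.

Not equivalent: only (⇒) holds.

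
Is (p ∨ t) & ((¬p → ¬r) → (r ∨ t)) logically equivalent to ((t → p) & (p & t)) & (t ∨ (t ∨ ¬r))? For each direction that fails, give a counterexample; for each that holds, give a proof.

(⟹) This fails. Under p = F, t = T, r = F, the left side is true but the right side is false.

(⟸) Assume the antecedent. If p is true, the antecedent forces (p = T, t = T, r = F) or (p = T, t = T, r = T), and the consequent holds there. If p is false, the antecedent cannot hold. Either way the consequent holds.

The forward direction fails; the converse holds.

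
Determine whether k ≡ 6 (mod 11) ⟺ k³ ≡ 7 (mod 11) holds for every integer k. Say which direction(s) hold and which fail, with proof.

(⇒) Suppose k ≡ 6 (mod 11). Write k = 11j + 6. Then (11j + 6)³ = 1331j³ + 2178j² + 1188j + 216 = 11(121j³ + 198j² + 108j + 19) + 7, so k³ ≡ 7 (mod 11).

(⇐) For the converse, argue contrapositively. If k ≢ 6 (mod 11), then k is congruent to one of 0, 1, 2, 3, 4, 5, 7, 8, 9, 10 modulo 11, and these give k³ ≡ 0, 1, 8, 5, 9, 4, 2, 6, 3, 10 respectively — never 7.

Both directions hold.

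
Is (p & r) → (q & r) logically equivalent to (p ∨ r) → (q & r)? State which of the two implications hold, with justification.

Only the converse holds.

(⇐) Assume the antecedent. If r is true, the antecedent forces (r = T, p = F, q = T) or (r = T, p = T, q = T), and (p & r) → (q & r) holds there. If r is false, (p & r) → (q & r) reduces to true regardless of the other variables. Either way (p & r) → (q & r) holds.

(⇒) This fails. Under r = T, p = F, q = F, the left side is true but the right side is false.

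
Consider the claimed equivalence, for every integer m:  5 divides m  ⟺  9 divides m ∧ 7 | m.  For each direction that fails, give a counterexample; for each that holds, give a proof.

(⇒) fails and (⇐) fails.

(→) This fails: take m = 5. Certainly 5 ∣ 5, but 9 ∤ 5.

(←) This fails: take m = 63. Both 9 ∣ 63 and 7 ∣ 63, yet 63 is not a multiple of 5 (since 63 = 12·5 + 3), so 5 ∤ 63.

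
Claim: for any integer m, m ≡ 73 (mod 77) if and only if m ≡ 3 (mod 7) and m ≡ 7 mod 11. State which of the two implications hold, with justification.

Both directions hold.

(→) Suppose m ≡ 73 (mod 77); write m = 77j + 73. Since 7 ∣ 77, reducing mod 7 gives m ≡ 73 ≡ 3 (mod 7); since 11 ∣ 77, reducing mod 11 gives m ≡ 73 ≡ 7 (mod 11).

(←) Conversely, if m ≡ 3 (mod 7) and m ≡ 7 (mod 11), then by the Chinese remainder theorem m ≡ 73 (mod 77). This is exactly m ≡ 73 (mod 77).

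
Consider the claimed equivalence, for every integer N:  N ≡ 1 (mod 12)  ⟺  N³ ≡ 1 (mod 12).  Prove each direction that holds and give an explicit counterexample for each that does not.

Forward direction. Suppose N ≡ 1 (mod 12). Write N = 12j + 1. Then (12j + 1)³ = 1728j³ + 432j² + 36j + 1 = 12(144j³ + 36j² + 3j) + 1, so N³ ≡ 1 (mod 12).

Converse. For the converse, argue contrapositively. If N ≢ 1 (mod 12), then N is congruent to one of 0, 2, 3, 4, 5, 6, 7, 8, 9, 10, 11 modulo 12, and these give N³ ≡ 0, 8, 3, 4, 5, 0, 7, 8, 9, 4, 11 respectively — never 1.

Both implications hold.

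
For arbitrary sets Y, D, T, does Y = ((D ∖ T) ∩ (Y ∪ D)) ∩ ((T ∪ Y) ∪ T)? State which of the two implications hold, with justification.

The sets are not equal: only the reverse inclusion holds.

(⟹) This inclusion fails. Take Y = {1}, D = ∅, T = ∅; then 1 ∈ Y but 1 ∉ ((D ∖ T) ∩ (Y ∪ D)) ∩ ((T ∪ Y) ∪ T).

(⟸) Let x ∈ ((D ∖ T) ∩ (Y ∪ D)) ∩ ((T ∪ Y) ∪ T). Then x ∈ Y ∩ D and x ∉ T, from which x ∈ Y.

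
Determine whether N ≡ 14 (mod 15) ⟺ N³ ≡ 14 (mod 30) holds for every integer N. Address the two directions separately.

(⟹) This fails: take N = 29. Then 29 ≡ 14 (mod 15), but 29³ = 24389 ≡ 29 (mod 30), not 14.

(⟸) Conversely, the residues r modulo 30 with r³ ≡ 14 (mod 30) are exactly {14}, and each is ≡ 14 (mod 15).

(⇒) fails; (⇐) holds.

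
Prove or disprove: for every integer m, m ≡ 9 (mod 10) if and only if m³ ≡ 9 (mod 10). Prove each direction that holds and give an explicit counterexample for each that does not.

The biconditional holds.

[⇒] Suppose m ≡ 9 (mod 10). Write m = 10j + 9. Then (10j + 9)³ = 1000j³ + 2700j² + 2430j + 729 = 10(100j³ + 270j² + 243j + 72) + 9, so m³ ≡ 9 (mod 10).

[⇐] Conversely, suppose m³ ≡ 9 (mod 10). The only residue r in {0, …, 9} with r³ ≡ 9 (mod 10) is r = 9, so m ≡ 9 (mod 10).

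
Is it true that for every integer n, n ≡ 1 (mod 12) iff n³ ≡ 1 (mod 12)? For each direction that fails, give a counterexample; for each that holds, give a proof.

(⟸) For the converse, argue contrapositively. If n ≢ 1 (mod 12), then n is congruent to one of 0, 2, 3, 4, 5, 6, 7, 8, 9, 10, 11 modulo 12, and these give n³ ≡ 0, 8, 3, 4, 5, 0, 7, 8, 9, 4, 11 respectively — never 1.

(⟹) Suppose n ≡ 1 (mod 12). Write n = 12j + 1. Then (12j + 1)³ = 1728j³ + 432j² + 36j + 1 = 12(144j³ + 36j² + 3j) + 1, so n³ ≡ 1 (mod 12).

Both directions hold; the statement is true.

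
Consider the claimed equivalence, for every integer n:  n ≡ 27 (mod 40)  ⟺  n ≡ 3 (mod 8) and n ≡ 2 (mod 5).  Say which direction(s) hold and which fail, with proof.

(⟸) If n ≡ 3 (mod 8) and n ≡ 2 (mod 5), then by the Chinese remainder theorem n ≡ 27 (mod 40). This is exactly n ≡ 27 (mod 40).

(⟹) Suppose n ≡ 27 (mod 40); write n = 40j + 27. Since 8 ∣ 40, reducing mod 8 gives n ≡ 27 ≡ 3 (mod 8); since 5 ∣ 40, reducing mod 5 gives n ≡ 27 ≡ 2 (mod 5).

Both implications hold.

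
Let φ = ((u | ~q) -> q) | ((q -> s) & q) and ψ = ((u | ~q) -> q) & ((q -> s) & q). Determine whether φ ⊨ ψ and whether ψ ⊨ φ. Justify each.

(⇒) fails; (⇐) holds.

[⇒] This fails. Under u = F, s = F, q = T, the left side is true but the right side is false.

[⇐] Assume the antecedent. If u is true, the antecedent forces (u = T, s = T, q = T), and the consequent holds there. If u is false, the antecedent forces (u = F, s = T, q = T), and the consequent holds there. Either way the consequent holds.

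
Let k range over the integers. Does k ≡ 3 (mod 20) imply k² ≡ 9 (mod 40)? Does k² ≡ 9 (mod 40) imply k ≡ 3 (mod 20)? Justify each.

Only the forward direction holds.

(⇐) This fails: take k = 7. Then 7² = 49 ≡ 9 (mod 40), yet 7 ≡ 7 (mod 20), not 3.

(⇒) Suppose k ≡ 3 (mod 20). Working modulo 40, k ∈ {3, 23}; for each such r, r² ≡ 9 (mod 40).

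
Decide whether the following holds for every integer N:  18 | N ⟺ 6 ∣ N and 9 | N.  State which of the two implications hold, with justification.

Both directions hold; the statement is true.

(⟹) If 18 ∣ N, write N = 18q. Since 18 = 3·6, N = 6·(3q), so 6 ∣ N; and since 18 = 2·9, N = 9·(2q), so 9 ∣ N.

(⟸) Suppose 6 ∣ N and 9 ∣ N. Any common multiple of 6 and 9 is a multiple of their lcm; here lcm(6, 9) = 6·9/gcd(6, 9) = 54/3 = 18, so 18 ∣ N.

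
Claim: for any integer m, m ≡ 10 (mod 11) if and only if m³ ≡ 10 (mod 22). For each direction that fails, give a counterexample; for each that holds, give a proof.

The forward direction fails; the converse holds.

(⟹) This fails: take m = 21. Then 21 ≡ 10 (mod 11), but 21³ = 9261 ≡ 21 (mod 22), not 10.

(⟸) Conversely, the residues r modulo 22 with r³ ≡ 10 (mod 22) are exactly {10}, and each is ≡ 10 (mod 11).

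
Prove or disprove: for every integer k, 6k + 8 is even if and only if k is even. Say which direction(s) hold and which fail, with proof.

(⟸) Suppose k is even. Since 6 is even, 6k is even for every k, so 6k + 8 has the same parity as 8, which is even. Hence 6k + 8 is even.

(⟹) This fails: take k = 7. Then 6k + 8 = 50, which is even, yet k = 7 is odd, not even.

(⇒) fails; (⇐) holds.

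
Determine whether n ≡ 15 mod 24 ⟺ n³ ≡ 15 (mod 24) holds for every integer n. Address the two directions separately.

Both directions hold; the statement is true.

Converse. Suppose n³ ≡ 15 (mod 24). The only residue r in {0, …, 23} with r³ ≡ 15 (mod 24) is r = 15, so n ≡ 15 (mod 24).

Forward direction. Suppose n ≡ 15 mod 24. Write n = 24j + 15. Then (24j + 15)³ = 13824j³ + 25920j² + 16200j + 3375 = 24(576j³ + 1080j² + 675j + 140) + 15, so n³ ≡ 15 (mod 24).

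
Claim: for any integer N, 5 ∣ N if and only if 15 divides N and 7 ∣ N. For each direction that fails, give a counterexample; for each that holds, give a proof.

(⟹) This fails: take N = 5. Certainly 5 ∣ 5, but 15 ∤ 5.

(⟸) Suppose 15 ∣ N and 7 ∣ N. Any common multiple of 15 and 7 is a multiple of their lcm; here gcd(15, 7) = 1, so lcm(15, 7) = 15·7 = 105, so 105 ∣ N. Since 5 ∣ 105, it follows that 5 ∣ N.

Only the converse holds.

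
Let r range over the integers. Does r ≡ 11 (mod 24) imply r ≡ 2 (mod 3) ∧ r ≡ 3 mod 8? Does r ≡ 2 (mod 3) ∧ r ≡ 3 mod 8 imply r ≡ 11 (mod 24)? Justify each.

Both implications hold.

Converse. If r ≡ 2 (mod 3) and r ≡ 3 (mod 8), then by the Chinese remainder theorem r ≡ 11 (mod 24). This is exactly r ≡ 11 (mod 24).

Forward direction. Suppose r ≡ 11 (mod 24); write r = 24j + 11. Since 3 ∣ 24, reducing mod 3 gives r ≡ 11 ≡ 2 (mod 3); since 8 ∣ 24, reducing mod 8 gives r ≡ 11 ≡ 3 (mod 8).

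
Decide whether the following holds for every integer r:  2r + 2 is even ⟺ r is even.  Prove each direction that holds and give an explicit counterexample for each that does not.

[⇒] This fails: take r = 5. Then 2r + 2 = 12, which is even, yet r = 5 is odd, not even.

[⇐] Suppose r is even. Since 2 is even, 2r is even for every r, so 2r + 2 has the same parity as 2, which is even. Hence 2r + 2 is even.

Only the reverse direction holds.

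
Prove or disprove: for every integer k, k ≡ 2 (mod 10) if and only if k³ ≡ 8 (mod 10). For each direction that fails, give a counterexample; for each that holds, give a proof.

Both implications hold.

(⇒) Suppose k ≡ 2 (mod 10). Write k = 10j + 2. Then (10j + 2)³ = 1000j³ + 600j² + 120j + 8 = 10(100j³ + 60j² + 12j) + 8, so k³ ≡ 8 (mod 10).

(⇐) For the converse, argue contrapositively. If k ≢ 2 (mod 10), then k is congruent to one of 0, 1, 3, 4, 5, 6, 7, 8, 9 modulo 10, and these give k³ ≡ 0, 1, 7, 4, 5, 6, 3, 2, 9 respectively — never 8.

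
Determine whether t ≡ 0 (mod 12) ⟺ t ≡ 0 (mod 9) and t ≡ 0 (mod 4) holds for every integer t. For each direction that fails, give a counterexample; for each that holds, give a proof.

Only the reverse direction holds.

Converse. If t ≡ 0 (mod 9) and t ≡ 0 (mod 4), then by the Chinese remainder theorem t ≡ 0 (mod 36). Since 0 ≡ 0 (mod 12) and 12 ∣ 36, we get t ≡ 0 (mod 12).

Forward direction. This fails: t = 24 gives 24 ≡ 0 (mod 12) but 24 ≡ 6 (mod 9), so the conjunction on the right does not hold.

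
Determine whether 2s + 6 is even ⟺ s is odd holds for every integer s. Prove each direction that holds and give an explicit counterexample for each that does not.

(⇐) Suppose s is odd. Since 2 is even, 2s is even for every s, so 2s + 6 has the same parity as 6, which is even. Hence 2s + 6 is even.

(⇒) This fails: take s = 6. Then 2s + 6 = 18, which is even, yet s = 6 is even, not odd.

(⇒) fails; (⇐) holds.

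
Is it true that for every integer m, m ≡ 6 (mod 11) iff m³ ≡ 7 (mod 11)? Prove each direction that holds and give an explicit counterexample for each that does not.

Equivalent; both directions hold.

(⇒) Suppose m ≡ 6 (mod 11). Write m = 11j + 6. Then (11j + 6)³ = 1331j³ + 2178j² + 1188j + 216 = 11(121j³ + 198j² + 108j + 19) + 7, so m³ ≡ 7 (mod 11).

(⇐) Conversely, suppose m³ ≡ 7 (mod 11). The only residue r in {0, …, 10} with r³ ≡ 7 (mod 11) is r = 6, so m ≡ 6 (mod 11).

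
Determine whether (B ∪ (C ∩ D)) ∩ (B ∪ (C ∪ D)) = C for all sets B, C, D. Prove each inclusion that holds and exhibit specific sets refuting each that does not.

(⟹) This inclusion fails. Take B = {1}, C = ∅, D = ∅; then 1 ∈ (B ∪ (C ∩ D)) ∩ (B ∪ (C ∪ D)) but 1 ∉ C.

(⟸) This inclusion fails. Take B = ∅, C = {1}, D = ∅; then 1 ∈ C but 1 ∉ (B ∪ (C ∩ D)) ∩ (B ∪ (C ∪ D)).

Both inclusions fail.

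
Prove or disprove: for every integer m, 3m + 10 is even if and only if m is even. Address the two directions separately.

The biconditional holds.

[⇒] Suppose 3m + 10 is even. Since 3 is odd, 3m and m have the same parity, so 3m + 10 ≡ m + 10 (mod 2). As 10 is even, 3m + 10 is even exactly when m is even. Thus m is even.

[⇐] Conversely, suppose m is even; write m = 2j. Then 3m + 10 = 3·(2j) + 10 = 2·3j + 10, which is even.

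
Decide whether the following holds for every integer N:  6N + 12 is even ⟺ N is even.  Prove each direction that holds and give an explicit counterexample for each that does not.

(⇒) This fails: take N = 5. Then 6N + 12 = 42, which is even, yet N = 5 is odd, not even.

(⇐) Suppose N is even. Since 6 is even, 6N is even for every N, so 6N + 12 has the same parity as 12, which is even. Hence 6N + 12 is even.

Not equivalent: only (⇐) holds.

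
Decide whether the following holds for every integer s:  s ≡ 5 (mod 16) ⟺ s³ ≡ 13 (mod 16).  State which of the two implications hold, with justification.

Both directions hold.

Forward direction. Suppose s ≡ 5 (mod 16). Write s = 16j + 5. Then (16j + 5)³ = 4096j³ + 3840j² + 1200j + 125 = 16(256j³ + 240j² + 75j + 7) + 13, so s³ ≡ 13 (mod 16).

Converse. Suppose s³ ≡ 13 (mod 16). The only residue r in {0, …, 15} with r³ ≡ 13 (mod 16) is r = 5, so s ≡ 5 (mod 16).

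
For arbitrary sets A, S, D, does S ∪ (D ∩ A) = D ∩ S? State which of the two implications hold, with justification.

Only the reverse inclusion holds.

Forward inclusion. This inclusion fails. Take A = ∅, S = {1}, D = ∅; then 1 ∈ S ∪ (D ∩ A) but 1 ∉ D ∩ S.

Reverse inclusion. Let x ∈ D ∩ S. Then either x ∈ S ∩ D and x ∉ A; or x ∈ A ∩ S ∩ D. In each case x ∈ S ∪ (D ∩ A), so D ∩ S ⊆ S ∪ (D ∩ A).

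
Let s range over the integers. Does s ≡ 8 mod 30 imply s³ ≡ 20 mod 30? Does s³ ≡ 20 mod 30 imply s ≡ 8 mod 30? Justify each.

Forward direction. This fails: take s = 8. Then 8 ≡ 8 (mod 30), but 8³ = 512 ≡ 2 (mod 30), not 20.

Converse. This fails: take s = 20. Then 20³ = 8000 ≡ 20 (mod 30), yet 20 ≡ 20 (mod 30), not 8.

(⇒) fails and (⇐) fails.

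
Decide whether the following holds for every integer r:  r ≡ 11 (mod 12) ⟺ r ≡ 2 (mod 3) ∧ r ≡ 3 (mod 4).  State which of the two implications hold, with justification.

The biconditional holds.

[⇒] Suppose r ≡ 11 (mod 12); write r = 12j + 11. Since 3 ∣ 12, reducing mod 3 gives r ≡ 11 ≡ 2 (mod 3); since 4 ∣ 12, reducing mod 4 gives r ≡ 11 ≡ 3 (mod 4).

[⇐] Conversely, if r ≡ 2 (mod 3) and r ≡ 3 (mod 4), then by the Chinese remainder theorem r ≡ 11 (mod 12). This is exactly r ≡ 11 (mod 12).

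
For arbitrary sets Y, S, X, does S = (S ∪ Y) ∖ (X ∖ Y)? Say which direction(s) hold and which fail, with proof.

(⊆) fails and (⊇) fails.

(⟹) This inclusion fails. Take Y = ∅, S = {1}, X = {1}; then 1 ∈ S but 1 ∉ (S ∪ Y) ∖ (X ∖ Y).

(⟸) This inclusion fails. Take Y = {1}, S = ∅, X = ∅; then 1 ∈ (S ∪ Y) ∖ (X ∖ Y) but 1 ∉ S.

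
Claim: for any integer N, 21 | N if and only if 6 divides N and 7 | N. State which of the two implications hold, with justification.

(⟹) This fails: take N = 21. Certainly 21 ∣ 21, but 6 ∤ 21.

(⟸) Suppose 6 ∣ N and 7 ∣ N. Any common multiple of 6 and 7 is a multiple of their lcm; here gcd(6, 7) = 1, so lcm(6, 7) = 6·7 = 42, so 42 ∣ N. Since 21 ∣ 42, it follows that 21 ∣ N.

Only the reverse direction holds.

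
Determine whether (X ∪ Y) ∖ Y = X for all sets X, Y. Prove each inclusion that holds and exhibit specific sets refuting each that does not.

The sets are not equal: only the forward inclusion holds.

Forward inclusion. Let x ∈ (X ∪ Y) ∖ Y. Then x ∈ X and x ∉ Y, from which x ∈ X.

Reverse inclusion. This inclusion fails. Take X = {1}, Y = {1}; then 1 ∈ X but 1 ∉ (X ∪ Y) ∖ Y.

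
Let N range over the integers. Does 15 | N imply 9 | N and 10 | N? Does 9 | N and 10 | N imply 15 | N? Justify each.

Forward direction. This fails: take N = 15. Certainly 15 ∣ 15, but 9 ∤ 15.

Converse. Suppose 9 ∣ N and 10 ∣ N. Any common multiple of 9 and 10 is a multiple of their lcm; here gcd(9, 10) = 1, so lcm(9, 10) = 9·10 = 90, so 90 ∣ N. Since 15 ∣ 90, it follows that 15 ∣ N.

Only the converse holds.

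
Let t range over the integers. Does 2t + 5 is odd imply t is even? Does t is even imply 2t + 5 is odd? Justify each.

Only the converse holds.

(→) This fails: take t = 7. Then 2t + 5 = 19, which is odd, yet t = 7 is odd, not even.

(←) Suppose t is even. Since 2 is even, 2t is even for every t, so 2t + 5 has the same parity as 5, which is odd. Hence 2t + 5 is odd.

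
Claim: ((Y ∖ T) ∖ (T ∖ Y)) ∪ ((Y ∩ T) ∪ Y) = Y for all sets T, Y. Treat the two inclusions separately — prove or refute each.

The two sets are equal.

(⊇) Let x ∈ Y. Then either x ∈ Y and x ∉ T; or x ∈ T ∩ Y. In each case x ∈ ((Y ∖ T) ∖ (T ∖ Y)) ∪ ((Y ∩ T) ∪ Y), so Y ⊆ ((Y ∖ T) ∖ (T ∖ Y)) ∪ ((Y ∩ T) ∪ Y).

(⊆) Let x ∈ ((Y ∖ T) ∖ (T ∖ Y)) ∪ ((Y ∩ T) ∪ Y). Then either x ∈ Y and x ∉ T; or x ∈ T ∩ Y. In each case x ∈ Y, so ((Y ∖ T) ∖ (T ∖ Y)) ∪ ((Y ∩ T) ∪ Y) ⊆ Y.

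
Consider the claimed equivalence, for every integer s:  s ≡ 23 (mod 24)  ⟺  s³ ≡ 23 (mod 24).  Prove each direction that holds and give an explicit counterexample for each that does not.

(⇐) Suppose s³ ≡ 23 (mod 24). The only residue r in {0, …, 23} with r³ ≡ 23 (mod 24) is r = 23, so s ≡ 23 (mod 24).

(⇒) Suppose s ≡ 23 (mod 24). Write s = 24j + 23. Then (24j + 23)³ = 13824j³ + 39744j² + 38088j + 12167 = 24(576j³ + 1656j² + 1587j + 506) + 23, so s³ ≡ 23 (mod 24).

The biconditional holds.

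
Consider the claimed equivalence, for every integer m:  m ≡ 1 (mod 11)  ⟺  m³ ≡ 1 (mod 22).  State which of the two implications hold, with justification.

Only the converse holds.

(⟹) This fails: take m = 12. Then 12 ≡ 1 (mod 11), but 12³ = 1728 ≡ 12 (mod 22), not 1.

(⟸) Conversely, the residues r modulo 22 with r³ ≡ 1 (mod 22) are exactly {1}, and each is ≡ 1 (mod 11).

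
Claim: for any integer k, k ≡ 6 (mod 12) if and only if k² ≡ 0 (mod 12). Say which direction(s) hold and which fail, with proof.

The forward direction holds; the converse fails.

(⇒) Suppose k ≡ 6 (mod 12). Write k = 12j + 6. Then (12j + 6)² = 144j² + 144j + 36 = 12(12j² + 12j + 3) + 0, so k² ≡ 0 (mod 12).

(⇐) This fails: take k = 0. Then 0² = 0 ≡ 0 (mod 12), yet 0 ≡ 0 (mod 12), not 6.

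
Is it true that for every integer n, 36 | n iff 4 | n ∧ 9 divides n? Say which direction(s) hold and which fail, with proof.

[⇒] If 36 ∣ n, write n = 36q. Since 36 = 9·4, n = 4·(9q), so 4 ∣ n; and since 36 = 4·9, n = 9·(4q), so 9 ∣ n.

[⇐] Suppose 4 ∣ n and 9 ∣ n. Any common multiple of 4 and 9 is a multiple of their lcm; here gcd(4, 9) = 1, so lcm(4, 9) = 4·9 = 36, so 36 ∣ n.

Equivalent; both directions hold.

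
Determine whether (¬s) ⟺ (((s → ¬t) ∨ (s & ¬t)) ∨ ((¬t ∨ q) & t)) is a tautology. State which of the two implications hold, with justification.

(⇒) holds; (⇐) fails.

(⇐) This fails. Under s = T, t = F, q = F, the left side is false but the right side is true.

(⇒) Assume the antecedent. If s is true, the antecedent cannot hold. If s is false, the consequent reduces to true regardless of the other variables. Either way the consequent holds.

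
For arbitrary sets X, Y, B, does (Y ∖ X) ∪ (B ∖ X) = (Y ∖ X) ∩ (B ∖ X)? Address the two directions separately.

Only the reverse inclusion holds.

(⟹) This inclusion fails. Take X = ∅, Y = {1}, B = ∅; then 1 ∈ (Y ∖ X) ∪ (B ∖ X) but 1 ∉ (Y ∖ X) ∩ (B ∖ X).

(⟸) Let x ∈ (Y ∖ X) ∩ (B ∖ X). Then x ∈ Y ∩ B and x ∉ X, from which x ∈ (Y ∖ X) ∪ (B ∖ X).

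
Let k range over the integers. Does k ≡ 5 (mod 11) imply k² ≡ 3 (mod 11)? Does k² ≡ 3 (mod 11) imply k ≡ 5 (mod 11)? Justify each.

Forward direction. Suppose k ≡ 5 (mod 11). Write k = 11j + 5. Then (11j + 5)² = 121j² + 110j + 25 = 11(11j² + 10j + 2) + 3, so k² ≡ 3 (mod 11).

Converse. This fails: take k = 6. Then 6² = 36 ≡ 3 (mod 11), yet 6 ≡ 6 (mod 11), not 5.

Only the forward implication holds.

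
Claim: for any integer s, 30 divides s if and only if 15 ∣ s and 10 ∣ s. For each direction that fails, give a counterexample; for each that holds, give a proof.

Both directions hold; the statement is true.

(⇒) If 30 ∣ s, write s = 30q. Since 30 = 2·15, s = 15·(2q), so 15 ∣ s; and since 30 = 3·10, s = 10·(3q), so 10 ∣ s.

(⇐) Suppose 15 ∣ s and 10 ∣ s. Any common multiple of 15 and 10 is a multiple of their lcm; here lcm(15, 10) = 15·10/gcd(15, 10) = 150/5 = 30, so 30 ∣ s.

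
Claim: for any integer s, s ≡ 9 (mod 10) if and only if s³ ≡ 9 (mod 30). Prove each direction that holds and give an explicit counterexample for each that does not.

(⇒) fails; (⇐) holds.

(←) The residues r modulo 30 with r³ ≡ 9 (mod 30) are exactly {9}, and each is ≡ 9 (mod 10).

(→) This fails: take s = 19. Then 19 ≡ 9 (mod 10), but 19³ = 6859 ≡ 19 (mod 30), not 9.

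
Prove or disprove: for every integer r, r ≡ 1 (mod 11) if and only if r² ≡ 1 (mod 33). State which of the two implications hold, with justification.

(→) This fails: take r = 12. Then 12 ≡ 1 (mod 11), but 12² = 144 ≡ 12 (mod 33), not 1.

(←) This fails: take r = 10. Then 10² = 100 ≡ 1 (mod 33), yet 10 ≡ 10 (mod 11), not 1.

(⇒) fails and (⇐) fails.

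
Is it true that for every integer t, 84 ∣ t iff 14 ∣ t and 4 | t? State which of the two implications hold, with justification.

Only the forward implication holds.

(→) If 84 ∣ t, write t = 84q. Since 84 = 6·14, t = 14·(6q), so 14 ∣ t; and since 84 = 21·4, t = 4·(21q), so 4 ∣ t.

(←) This fails: take t = 28. Both 14 ∣ 28 and 4 ∣ 28, yet 28 is not a multiple of 84 (since 28 = 0·84 + 28), so 84 ∤ 28.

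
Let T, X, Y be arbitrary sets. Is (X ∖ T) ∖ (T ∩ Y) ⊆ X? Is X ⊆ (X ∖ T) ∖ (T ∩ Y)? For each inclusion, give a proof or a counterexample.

Forward inclusion. Let x ∈ (X ∖ T) ∖ (T ∩ Y). Then either x ∈ X and x ∉ T, Y; or x ∈ X ∩ Y and x ∉ T. In each case x ∈ X, so (X ∖ T) ∖ (T ∩ Y) ⊆ X.

Reverse inclusion. This inclusion fails. Take T = {1}, X = {1}, Y = ∅; then 1 ∈ X but 1 ∉ (X ∖ T) ∖ (T ∩ Y).

(⊆) holds; (⊇) fails.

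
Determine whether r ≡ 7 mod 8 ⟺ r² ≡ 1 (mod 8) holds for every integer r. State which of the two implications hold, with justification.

Only the forward implication holds.

(→) Suppose r ≡ 7 mod 8. Write r = 8j + 7. Then (8j + 7)² = 64j² + 112j + 49 = 8(8j² + 14j + 6) + 1, so r² ≡ 1 (mod 8).

(←) This fails: take r = 1. Then 1² = 1 ≡ 1 (mod 8), yet 1 ≡ 1 (mod 8), not 7.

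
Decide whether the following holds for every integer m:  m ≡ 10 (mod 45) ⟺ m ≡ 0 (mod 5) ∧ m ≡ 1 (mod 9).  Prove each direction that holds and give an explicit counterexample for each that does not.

[⇒] Suppose m ≡ 10 (mod 45); write m = 45j + 10. Since 5 ∣ 45, reducing mod 5 gives m ≡ 10 ≡ 0 (mod 5); since 9 ∣ 45, reducing mod 9 gives m ≡ 10 ≡ 1 (mod 9).

[⇐] Conversely, if m ≡ 0 (mod 5) and m ≡ 1 (mod 9), then by the Chinese remainder theorem m ≡ 10 (mod 45). This is exactly m ≡ 10 (mod 45).

Both directions hold; the statement is true.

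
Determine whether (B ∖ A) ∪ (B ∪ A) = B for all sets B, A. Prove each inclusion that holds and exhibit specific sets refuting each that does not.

(⊆) fails; (⊇) holds.

Forward inclusion. This inclusion fails. Take B = ∅, A = {1}; then 1 ∈ (B ∖ A) ∪ (B ∪ A) but 1 ∉ B.

Reverse inclusion. Let x ∈ B. Then either x ∈ B and x ∉ A; or x ∈ B ∩ A. In each case x ∈ (B ∖ A) ∪ (B ∪ A), so B ⊆ (B ∖ A) ∪ (B ∪ A).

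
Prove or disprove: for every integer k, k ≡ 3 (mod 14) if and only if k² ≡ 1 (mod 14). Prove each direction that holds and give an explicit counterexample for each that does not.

(→) This fails: take k = 3. Then 3 ≡ 3 (mod 14), but 3² = 9 ≡ 9 (mod 14), not 1.

(←) This fails: take k = 1. Then 1² = 1 ≡ 1 (mod 14), yet 1 ≡ 1 (mod 14), not 3.

Neither implication holds.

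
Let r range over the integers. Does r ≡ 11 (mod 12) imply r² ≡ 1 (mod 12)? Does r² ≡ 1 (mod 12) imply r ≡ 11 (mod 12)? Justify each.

[⇒] Suppose r ≡ 11 (mod 12). Write r = 12j + 11. Then (12j + 11)² = 144j² + 264j + 121 = 12(12j² + 22j + 10) + 1, so r² ≡ 1 (mod 12).

[⇐] This fails: take r = 1. Then 1² = 1 ≡ 1 (mod 12), yet 1 ≡ 1 (mod 12), not 11.

Only the forward direction holds.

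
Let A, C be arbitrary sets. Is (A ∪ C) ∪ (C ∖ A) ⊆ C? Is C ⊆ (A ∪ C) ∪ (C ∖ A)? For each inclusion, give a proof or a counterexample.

(⟹) This inclusion fails. Take A = {1}, C = ∅; then 1 ∈ (A ∪ C) ∪ (C ∖ A) but 1 ∉ C.

(⟸) Let x ∈ C. Then either x ∈ C and x ∉ A; or x ∈ A ∩ C. In each case x ∈ (A ∪ C) ∪ (C ∖ A), so C ⊆ (A ∪ C) ∪ (C ∖ A).

(⊆) fails; (⊇) holds.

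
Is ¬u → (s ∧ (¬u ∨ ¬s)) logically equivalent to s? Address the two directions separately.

Not equivalent: only (⇐) holds.

(⇒) This fails. Under u = T, s = F, the left side is true but the right side is false.

(⇐) Assume the antecedent. If u is true, ¬u → (s ∧ (¬u ∨ ¬s)) reduces to true regardless of the other variables. If u is false, the antecedent forces (u = F, s = T), and ¬u → (s ∧ (¬u ∨ ¬s)) holds there. Either way ¬u → (s ∧ (¬u ∨ ¬s)) holds.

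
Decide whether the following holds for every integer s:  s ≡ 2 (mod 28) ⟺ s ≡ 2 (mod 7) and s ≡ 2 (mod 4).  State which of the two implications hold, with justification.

Equivalent; both directions hold.

(⟹) Suppose s ≡ 2 (mod 28); write s = 28j + 2. Since 7 ∣ 28, reducing mod 7 gives s ≡ 2 (mod 7); since 4 ∣ 28, reducing mod 4 gives s ≡ 2 (mod 4).

(⟸) Conversely, if s ≡ 2 (mod 7) and s ≡ 2 (mod 4), then by the Chinese remainder theorem s ≡ 2 (mod 28). This is exactly s ≡ 2 (mod 28).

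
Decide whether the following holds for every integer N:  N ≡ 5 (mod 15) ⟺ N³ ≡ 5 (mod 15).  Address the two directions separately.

The biconditional holds.

Forward direction. Suppose N ≡ 5 (mod 15). Write N = 15j + 5. Then (15j + 5)³ = 3375j³ + 3375j² + 1125j + 125 = 15(225j³ + 225j² + 75j + 8) + 5, so N³ ≡ 5 (mod 15).

Converse. Suppose N³ ≡ 5 (mod 15). The only residue r in {0, …, 14} with r³ ≡ 5 (mod 15) is r = 5, so N ≡ 5 (mod 15).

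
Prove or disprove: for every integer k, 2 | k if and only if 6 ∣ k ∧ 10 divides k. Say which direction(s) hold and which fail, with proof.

(←) Suppose 6 ∣ k and 10 ∣ k. Any common multiple of 6 and 10 is a multiple of their lcm; here lcm(6, 10) = 6·10/gcd(6, 10) = 60/2 = 30, so 30 ∣ k. Since 2 ∣ 30, it follows that 2 ∣ k.

(→) This fails: take k = 2. Certainly 2 ∣ 2, but 6 ∤ 2.

Not equivalent: only (⇐) holds.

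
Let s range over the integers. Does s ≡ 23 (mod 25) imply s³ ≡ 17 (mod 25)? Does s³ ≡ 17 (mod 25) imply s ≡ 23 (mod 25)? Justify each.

The biconditional holds.

(⟹) Suppose s ≡ 23 (mod 25). Write s = 25j + 23. Then (25j + 23)³ = 15625j³ + 43125j² + 39675j + 12167 = 25(625j³ + 1725j² + 1587j + 486) + 17, so s³ ≡ 17 (mod 25).

(⟸) Conversely, suppose s³ ≡ 17 (mod 25). The only residue r in {0, …, 24} with r³ ≡ 17 (mod 25) is r = 23, so s ≡ 23 (mod 25).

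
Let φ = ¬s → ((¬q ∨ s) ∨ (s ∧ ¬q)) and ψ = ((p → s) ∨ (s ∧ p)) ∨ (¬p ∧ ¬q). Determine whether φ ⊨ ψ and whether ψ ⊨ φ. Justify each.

(→) This fails. Under q = F, p = T, s = F, the left side is true but the right side is false.

(←) This fails. Under q = T, p = F, s = F, the left side is false but the right side is true.

(⇒) fails and (⇐) fails.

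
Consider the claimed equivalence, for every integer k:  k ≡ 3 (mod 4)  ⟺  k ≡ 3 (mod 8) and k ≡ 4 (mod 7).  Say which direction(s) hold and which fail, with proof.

[⇒] This fails: k = 3 gives 3 ≡ 3 (mod 4) but 3 ≡ 3 (mod 7), so the conjunction on the right does not hold.

[⇐] Conversely, if k ≡ 3 (mod 8) and k ≡ 4 (mod 7), then by the Chinese remainder theorem k ≡ 11 (mod 56). Since 11 ≡ 3 (mod 4) and 4 ∣ 56, we get k ≡ 3 (mod 4).

Only the converse holds.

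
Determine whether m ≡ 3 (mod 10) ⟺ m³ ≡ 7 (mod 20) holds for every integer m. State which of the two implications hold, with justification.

Only the converse holds.

Forward direction. This fails: take m = 13. Then 13 ≡ 3 (mod 10), but 13³ = 2197 ≡ 17 (mod 20), not 7.

Converse. The residues r modulo 20 with r³ ≡ 7 (mod 20) are exactly {3}, and each is ≡ 3 (mod 10).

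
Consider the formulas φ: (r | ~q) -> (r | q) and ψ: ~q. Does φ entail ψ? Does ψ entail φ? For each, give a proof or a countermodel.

Both directions fail.

Forward direction. This fails. Under q = T, r = F, the left side is true but the right side is false.

Converse. This fails. Under q = F, r = F, the left side is false but the right side is true.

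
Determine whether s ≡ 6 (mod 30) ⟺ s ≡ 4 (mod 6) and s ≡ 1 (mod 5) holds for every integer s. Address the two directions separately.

(⟹) This fails: s = 6 gives 6 ≡ 6 (mod 30) but 6 ≡ 0 (mod 6), so the conjunction on the right does not hold.

(⟸) This fails: s = 16 satisfies both congruences on the right (16 ≡ 4 mod 6 and 16 ≡ 1 mod 5) yet 16 ≡ 16 (mod 30), not 6.

Neither implication holds.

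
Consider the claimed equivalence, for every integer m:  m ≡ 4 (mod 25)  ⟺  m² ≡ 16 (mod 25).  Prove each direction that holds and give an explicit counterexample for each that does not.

The forward direction holds; the converse fails.

(⇒) Suppose m ≡ 4 (mod 25). Write m = 25j + 4. Then (25j + 4)² = 625j² + 200j + 16 = 25(25j² + 8j) + 16, so m² ≡ 16 (mod 25).

(⇐) This fails: take m = 21. Then 21² = 441 ≡ 16 (mod 25), yet 21 ≡ 21 (mod 25), not 4.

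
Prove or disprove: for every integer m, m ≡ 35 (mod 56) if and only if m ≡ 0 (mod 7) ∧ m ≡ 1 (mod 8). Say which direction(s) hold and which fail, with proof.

(⇒) This fails: m = 35 gives 35 ≡ 35 (mod 56) but 35 ≡ 3 (mod 8), so the conjunction on the right does not hold.

(⇐) This fails: m = 49 satisfies both congruences on the right (49 ≡ 0 mod 7 and 49 ≡ 1 mod 8) yet 49 ≡ 49 (mod 56), not 35.

(⇒) fails and (⇐) fails.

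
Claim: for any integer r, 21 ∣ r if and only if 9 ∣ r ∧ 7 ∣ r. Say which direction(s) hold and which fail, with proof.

(→) This fails: take r = 21. Certainly 21 ∣ 21, but 9 ∤ 21.

(←) Suppose 9 ∣ r and 7 ∣ r. Any common multiple of 9 and 7 is a multiple of their lcm; here gcd(9, 7) = 1, so lcm(9, 7) = 9·7 = 63, so 63 ∣ r. Since 21 ∣ 63, it follows that 21 ∣ r.

The forward direction fails; the converse holds.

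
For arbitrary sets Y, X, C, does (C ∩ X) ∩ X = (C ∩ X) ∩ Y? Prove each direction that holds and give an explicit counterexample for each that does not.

Only the reverse inclusion holds.

Forward inclusion. This inclusion fails. Take Y = ∅, X = {1}, C = {1}; then 1 ∈ (C ∩ X) ∩ X but 1 ∉ (C ∩ X) ∩ Y.

Reverse inclusion. Let x ∈ (C ∩ X) ∩ Y. Then x ∈ Y ∩ X ∩ C, from which x ∈ (C ∩ X) ∩ X.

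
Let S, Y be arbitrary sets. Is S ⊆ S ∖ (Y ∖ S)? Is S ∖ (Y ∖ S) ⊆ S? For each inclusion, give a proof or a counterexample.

The two sets are equal.

(⊆) Let x ∈ S. Then either x ∈ S and x ∉ Y; or x ∈ S ∩ Y. In each case x ∈ S ∖ (Y ∖ S), so S ⊆ S ∖ (Y ∖ S).

(⊇) Let x ∈ S ∖ (Y ∖ S). Then either x ∈ S and x ∉ Y; or x ∈ S ∩ Y. In each case x ∈ S, so S ∖ (Y ∖ S) ⊆ S.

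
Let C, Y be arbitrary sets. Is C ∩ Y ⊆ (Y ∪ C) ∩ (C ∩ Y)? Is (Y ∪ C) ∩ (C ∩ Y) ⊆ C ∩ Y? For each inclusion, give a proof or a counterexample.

Both inclusions hold; the sets are equal.

(⊆) Let x ∈ C ∩ Y. Then x ∈ C ∩ Y, from which x ∈ (Y ∪ C) ∩ (C ∩ Y).

(⊇) Let x ∈ (Y ∪ C) ∩ (C ∩ Y). Then x ∈ C ∩ Y, from which x ∈ C ∩ Y.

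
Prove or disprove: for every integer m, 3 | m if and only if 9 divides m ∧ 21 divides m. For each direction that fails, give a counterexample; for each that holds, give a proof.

(⇒) This fails: take m = 3. Certainly 3 ∣ 3, but 9 ∤ 3.

(⇐) Suppose 9 ∣ m and 21 ∣ m. Any common multiple of 9 and 21 is a multiple of their lcm; here lcm(9, 21) = 9·21/gcd(9, 21) = 189/3 = 63, so 63 ∣ m. Since 3 ∣ 63, it follows that 3 ∣ m.

The forward direction fails; the converse holds.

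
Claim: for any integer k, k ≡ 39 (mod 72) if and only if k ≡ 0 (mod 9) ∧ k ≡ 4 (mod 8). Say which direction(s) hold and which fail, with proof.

Both directions fail.

Forward direction. This fails: k = 39 gives 39 ≡ 39 (mod 72) but 39 ≡ 3 (mod 9), so the conjunction on the right does not hold.

Converse. This fails: k = 36 satisfies both congruences on the right (36 ≡ 0 mod 9 and 36 ≡ 4 mod 8) yet 36 ≡ 36 (mod 72), not 39.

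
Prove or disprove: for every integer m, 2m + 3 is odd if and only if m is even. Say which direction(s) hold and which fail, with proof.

(⇒) fails; (⇐) holds.

(←) Suppose m is even. Since 2 is even, 2m is even for every m, so 2m + 3 has the same parity as 3, which is odd. Hence 2m + 3 is odd.

(→) This fails: take m = 3. Then 2m + 3 = 9, which is odd, yet m = 3 is odd, not even.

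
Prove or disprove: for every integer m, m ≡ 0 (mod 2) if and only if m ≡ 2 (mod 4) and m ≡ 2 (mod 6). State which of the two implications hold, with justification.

Converse. If m ≡ 2 (mod 4) and m ≡ 2 (mod 6), then by the Chinese remainder theorem m ≡ 2 (mod 12). Since 2 ≡ 0 (mod 2) and 2 ∣ 12, we get m ≡ 0 (mod 2).

Forward direction. This fails: m = 0 gives 0 ≡ 0 (mod 2) but 0 ≡ 0 (mod 4), so the conjunction on the right does not hold.

Not equivalent: only (⇐) holds.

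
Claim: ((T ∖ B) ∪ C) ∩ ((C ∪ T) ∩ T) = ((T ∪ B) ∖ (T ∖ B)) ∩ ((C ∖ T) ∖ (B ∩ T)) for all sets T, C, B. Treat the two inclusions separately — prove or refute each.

Forward inclusion. This inclusion fails. Take T = {1}, C = ∅, B = ∅; then 1 ∈ ((T ∖ B) ∪ C) ∩ ((C ∪ T) ∩ T) but 1 ∉ ((T ∪ B) ∖ (T ∖ B)) ∩ ((C ∖ T) ∖ (B ∩ T)).

Reverse inclusion. This inclusion fails. Take T = ∅, C = {1}, B = {1}; then 1 ∈ ((T ∪ B) ∖ (T ∖ B)) ∩ ((C ∖ T) ∖ (B ∩ T)) but 1 ∉ ((T ∖ B) ∪ C) ∩ ((C ∪ T) ∩ T).

Neither inclusion holds.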